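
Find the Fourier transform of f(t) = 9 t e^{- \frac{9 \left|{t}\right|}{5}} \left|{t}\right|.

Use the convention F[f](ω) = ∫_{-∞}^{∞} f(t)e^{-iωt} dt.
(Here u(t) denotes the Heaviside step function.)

F(ω) = \frac{22500 i \omega \left(25 \omega^{2} - 243\right)}{\left(25 \omega^{2} + 81\right)^{3}}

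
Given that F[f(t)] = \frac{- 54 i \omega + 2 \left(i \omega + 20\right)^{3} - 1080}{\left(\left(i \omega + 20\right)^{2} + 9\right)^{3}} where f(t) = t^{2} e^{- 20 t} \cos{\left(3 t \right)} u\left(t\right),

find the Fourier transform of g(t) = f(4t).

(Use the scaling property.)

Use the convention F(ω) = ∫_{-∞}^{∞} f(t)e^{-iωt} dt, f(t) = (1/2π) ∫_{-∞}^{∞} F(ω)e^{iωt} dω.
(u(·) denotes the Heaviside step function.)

F[g](ω) = \frac{32 \left(- 432 i \omega + \left(i \omega + 80\right)^{3} - 34560\right)}{\left(\left(i \omega + 80\right)^{2} + 144\right)^{3}}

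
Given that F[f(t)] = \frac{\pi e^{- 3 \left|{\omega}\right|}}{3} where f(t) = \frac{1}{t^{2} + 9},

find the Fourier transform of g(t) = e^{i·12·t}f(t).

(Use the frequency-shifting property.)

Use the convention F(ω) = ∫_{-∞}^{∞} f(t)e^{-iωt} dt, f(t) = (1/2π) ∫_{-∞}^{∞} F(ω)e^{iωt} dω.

F[g](ω) = \frac{\pi e^{- 3 \left|{\omega - 12}\right|}}{3}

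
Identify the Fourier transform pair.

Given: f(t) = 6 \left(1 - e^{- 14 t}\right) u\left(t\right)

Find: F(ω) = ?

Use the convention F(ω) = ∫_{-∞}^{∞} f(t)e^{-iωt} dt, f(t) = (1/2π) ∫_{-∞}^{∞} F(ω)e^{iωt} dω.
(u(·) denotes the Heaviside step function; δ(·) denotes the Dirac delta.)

F(ω) = 6 \pi \delta\left(\omega\right) - \frac{84 i}{\omega \left(i \omega + 14\right)}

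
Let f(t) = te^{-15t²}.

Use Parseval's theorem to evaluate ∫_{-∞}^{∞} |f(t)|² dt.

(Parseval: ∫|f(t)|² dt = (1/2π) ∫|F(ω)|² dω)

∫|f(t)|² dt = \frac{\sqrt{30} \sqrt{\pi}}{1800}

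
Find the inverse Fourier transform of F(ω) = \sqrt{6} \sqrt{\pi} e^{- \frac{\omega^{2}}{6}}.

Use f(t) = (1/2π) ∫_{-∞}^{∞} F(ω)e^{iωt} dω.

f(t) = 3 e^{- \frac{3 t^{2}}{2}}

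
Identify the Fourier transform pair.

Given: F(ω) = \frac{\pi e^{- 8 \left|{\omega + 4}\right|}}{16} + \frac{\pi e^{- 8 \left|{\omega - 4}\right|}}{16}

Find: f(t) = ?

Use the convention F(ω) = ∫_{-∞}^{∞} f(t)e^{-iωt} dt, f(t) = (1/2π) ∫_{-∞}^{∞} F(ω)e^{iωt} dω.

f(t) = \frac{\cos{\left(4 t \right)}}{t^{2} + 64}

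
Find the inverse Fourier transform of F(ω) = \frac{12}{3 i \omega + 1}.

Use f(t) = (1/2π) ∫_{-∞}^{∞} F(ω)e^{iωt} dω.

f(t) = 4 e^{- \frac{t}{3}} u\left(t\right)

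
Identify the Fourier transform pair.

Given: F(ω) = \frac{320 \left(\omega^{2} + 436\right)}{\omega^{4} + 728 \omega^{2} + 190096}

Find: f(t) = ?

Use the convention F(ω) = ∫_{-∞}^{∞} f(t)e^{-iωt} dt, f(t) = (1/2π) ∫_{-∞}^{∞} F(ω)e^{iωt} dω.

f(t) = 8 e^{- 20 \left|{t}\right|} \cos{\left(6 t \right)}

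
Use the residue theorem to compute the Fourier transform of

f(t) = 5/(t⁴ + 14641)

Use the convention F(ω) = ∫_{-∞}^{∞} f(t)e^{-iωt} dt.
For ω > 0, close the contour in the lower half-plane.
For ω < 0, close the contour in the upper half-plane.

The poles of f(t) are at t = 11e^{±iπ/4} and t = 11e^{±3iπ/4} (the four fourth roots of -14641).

Let g(z) = f(z)e^{-iωz}; for large |z| the factor e^{-iωz} decays in the lower half-plane when ω > 0 and in the upper half-plane when ω < 0.

Case ω > 0 (lower half-plane, clockwise contour ⇒ F(ω) = -2πi·ΣRes):
  Res_{z = - \frac{11 \sqrt{2}}{2} - \frac{11 \sqrt{2} i}{2}} g(z) = \frac{5 \sqrt{2} i \left(1 - i\right) e^{\frac{11 \sqrt{2} \omega \left(-1 + i\right)}{2}}}{10648}
  Res_{z = \frac{11 \sqrt{2}}{2} - \frac{11 \sqrt{2} i}{2}} g(z) = \frac{5 \sqrt{2} i \left(1 + i\right) e^{- \frac{11 \sqrt{2} \omega \left(1 + i\right)}{2}}}{10648}
  F(ω) = -2πi·ΣRes = \frac{5 \sqrt{2} \pi \left(1 - i\right) \left(e^{11 \sqrt{2} i \omega} + i\right) e^{- \frac{11 \sqrt{2} \omega \left(1 + i\right)}{2}}}{5324} = \frac{5 \pi e^{- \frac{11 \sqrt{2} \omega}{2}} \sin{\left(\frac{11 \sqrt{2} \omega}{2} + \frac{\pi}{4} \right)}}{1331}

Case ω < 0 (upper half-plane, counterclockwise contour ⇒ F(ω) = +2πi·ΣRes):
  Res_{z = \frac{11 \sqrt{2}}{2} + \frac{11 \sqrt{2} i}{2}} g(z) = \frac{5 \sqrt{2} i \left(-1 + i\right) e^{\frac{11 \sqrt{2} \omega \left(1 - i\right)}{2}}}{10648}
  Res_{z = - \frac{11 \sqrt{2}}{2} + \frac{11 \sqrt{2} i}{2}} g(z) = \frac{5 \sqrt{2} \left(1 - i\right) e^{\frac{11 \sqrt{2} \omega \left(1 + i\right)}{2}}}{10648}
  F(ω) = 2πi·ΣRes = - \frac{5 \sqrt{2} i \pi \left(i \left(1 - i\right) e^{\frac{11 \sqrt{2} \omega \left(1 - i\right)}{2}} - \left(1 - i\right) e^{\frac{11 \sqrt{2} \omega \left(1 + i\right)}{2}}\right)}{5324} = \frac{5 \pi e^{\frac{11 \sqrt{2} \omega}{2}} \cos{\left(\frac{11 \sqrt{2} \omega}{2} + \frac{\pi}{4} \right)}}{1331}

Both cases combine into a single formula in |ω|:

F(ω) = \frac{5 \pi e^{- \frac{11 \sqrt{2} \left|{\omega}\right|}{2}} \sin{\left(\frac{11 \sqrt{2} \left|{\omega}\right|}{2} + \frac{\pi}{4} \right)}}{1331}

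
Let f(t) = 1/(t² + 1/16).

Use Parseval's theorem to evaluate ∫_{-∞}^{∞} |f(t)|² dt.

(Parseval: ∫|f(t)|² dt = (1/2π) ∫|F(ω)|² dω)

∫|f(t)|² dt = 32 \pi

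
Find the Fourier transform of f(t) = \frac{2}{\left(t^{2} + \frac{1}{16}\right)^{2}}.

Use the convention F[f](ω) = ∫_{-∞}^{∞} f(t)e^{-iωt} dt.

F(ω) = 16 \pi \left(\left|{\omega}\right| + 4\right) e^{- \frac{\left|{\omega}\right|}{4}}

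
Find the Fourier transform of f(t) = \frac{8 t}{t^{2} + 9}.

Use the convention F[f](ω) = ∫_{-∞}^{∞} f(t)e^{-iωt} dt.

F(ω) = - 8 i \pi e^{- 3 \left|{\omega}\right|} \operatorname{sign}{\left(\omega \right)}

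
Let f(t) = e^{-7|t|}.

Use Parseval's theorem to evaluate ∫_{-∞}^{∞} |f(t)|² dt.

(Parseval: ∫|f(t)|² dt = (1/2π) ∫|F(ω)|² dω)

∫|f(t)|² dt = \frac{1}{7}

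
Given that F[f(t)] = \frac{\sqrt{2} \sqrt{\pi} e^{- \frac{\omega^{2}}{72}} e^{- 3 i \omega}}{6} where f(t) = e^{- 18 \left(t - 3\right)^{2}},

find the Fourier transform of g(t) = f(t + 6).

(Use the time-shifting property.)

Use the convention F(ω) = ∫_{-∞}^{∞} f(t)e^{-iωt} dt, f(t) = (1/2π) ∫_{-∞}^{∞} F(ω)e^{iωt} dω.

F[g](ω) = \frac{\sqrt{2} \sqrt{\pi} e^{\frac{\omega \left(- \omega + 216 i\right)}{72}}}{6}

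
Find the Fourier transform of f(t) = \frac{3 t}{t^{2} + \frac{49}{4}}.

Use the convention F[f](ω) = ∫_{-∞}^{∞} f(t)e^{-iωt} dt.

F(ω) = - 3 i \pi e^{- \frac{7 \left|{\omega}\right|}{2}} \operatorname{sign}{\left(\omega \right)}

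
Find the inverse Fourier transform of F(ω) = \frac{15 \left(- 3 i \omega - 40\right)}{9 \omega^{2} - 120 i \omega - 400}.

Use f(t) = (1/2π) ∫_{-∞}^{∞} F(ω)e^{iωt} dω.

f(t) = 5 \left(\frac{20 t}{3} + 1\right) e^{- \frac{20 t}{3}} u\left(t\right)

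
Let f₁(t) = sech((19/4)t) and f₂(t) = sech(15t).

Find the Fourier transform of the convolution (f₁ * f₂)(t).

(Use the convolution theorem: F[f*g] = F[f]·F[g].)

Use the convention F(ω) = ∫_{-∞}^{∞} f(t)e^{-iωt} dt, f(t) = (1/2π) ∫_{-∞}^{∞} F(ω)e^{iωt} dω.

F[f₁*f₂](ω) = \frac{4 \pi^{2}}{285 \cosh{\left(\frac{\pi \omega}{30} \right)} \cosh{\left(\frac{2 \pi \omega}{19} \right)}}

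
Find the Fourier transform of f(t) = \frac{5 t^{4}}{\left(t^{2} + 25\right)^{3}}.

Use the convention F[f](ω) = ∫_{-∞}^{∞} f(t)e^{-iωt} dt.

F(ω) = \frac{\pi \left(25 \omega^{2} - 25 \left|{\omega}\right| + 3\right) e^{- 5 \left|{\omega}\right|}}{8}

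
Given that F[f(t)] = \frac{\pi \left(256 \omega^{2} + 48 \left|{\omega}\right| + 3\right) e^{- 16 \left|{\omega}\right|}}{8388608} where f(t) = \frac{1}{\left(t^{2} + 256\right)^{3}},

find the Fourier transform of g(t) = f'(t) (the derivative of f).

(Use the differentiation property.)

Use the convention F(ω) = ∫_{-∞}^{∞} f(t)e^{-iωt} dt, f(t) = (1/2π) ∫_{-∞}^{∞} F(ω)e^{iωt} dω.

F[g](ω) = \frac{i \pi \omega \left(256 \omega^{2} + 48 \left|{\omega}\right| + 3\right) e^{- 16 \left|{\omega}\right|}}{8388608}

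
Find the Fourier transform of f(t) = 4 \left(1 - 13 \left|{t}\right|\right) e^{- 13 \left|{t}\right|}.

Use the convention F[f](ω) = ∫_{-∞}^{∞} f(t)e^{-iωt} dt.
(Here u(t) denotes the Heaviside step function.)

F(ω) = \frac{208 \omega^{2}}{\left(\omega^{2} + 169\right)^{2}}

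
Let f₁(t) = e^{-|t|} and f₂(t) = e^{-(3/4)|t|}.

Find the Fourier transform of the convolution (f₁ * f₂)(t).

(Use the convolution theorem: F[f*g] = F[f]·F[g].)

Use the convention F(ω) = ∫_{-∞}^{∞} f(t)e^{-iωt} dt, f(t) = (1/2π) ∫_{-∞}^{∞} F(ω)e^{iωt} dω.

F[f₁*f₂](ω) = \frac{48}{\left(\omega^{2} + 1\right) \left(16 \omega^{2} + 9\right)}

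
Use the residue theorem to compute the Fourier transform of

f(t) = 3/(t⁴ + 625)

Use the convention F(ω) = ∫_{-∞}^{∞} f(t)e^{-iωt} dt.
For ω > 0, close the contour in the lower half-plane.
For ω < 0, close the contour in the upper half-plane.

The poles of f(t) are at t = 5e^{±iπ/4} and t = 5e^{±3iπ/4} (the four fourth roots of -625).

Let g(z) = f(z)e^{-iωz}; for large |z| the factor e^{-iωz} decays in the lower half-plane when ω > 0 and in the upper half-plane when ω < 0.

Case ω > 0 (lower half-plane, clockwise contour ⇒ F(ω) = -2πi·ΣRes):
  Res_{z = - \frac{5 \sqrt{2}}{2} - \frac{5 \sqrt{2} i}{2}} g(z) = \frac{3 \sqrt{2} i \left(1 - i\right) e^{\frac{5 \sqrt{2} \omega \left(-1 + i\right)}{2}}}{1000}
  Res_{z = \frac{5 \sqrt{2}}{2} - \frac{5 \sqrt{2} i}{2}} g(z) = \frac{3 \sqrt{2} i \left(1 + i\right) e^{- \frac{5 \sqrt{2} \omega \left(1 + i\right)}{2}}}{1000}
  F(ω) = -2πi·ΣRes = \frac{3 \sqrt{2} \pi \left(1 - i\right) \left(e^{5 \sqrt{2} i \omega} + i\right) e^{- \frac{5 \sqrt{2} \omega \left(1 + i\right)}{2}}}{500} = \frac{3 \pi e^{- \frac{5 \sqrt{2} \omega}{2}} \sin{\left(\frac{5 \sqrt{2} \omega}{2} + \frac{\pi}{4} \right)}}{125}

Case ω < 0 (upper half-plane, counterclockwise contour ⇒ F(ω) = +2πi·ΣRes):
  Res_{z = \frac{5 \sqrt{2}}{2} + \frac{5 \sqrt{2} i}{2}} g(z) = \frac{3 \sqrt{2} i \left(-1 + i\right) e^{\frac{5 \sqrt{2} \omega \left(1 - i\right)}{2}}}{1000}
  Res_{z = - \frac{5 \sqrt{2}}{2} + \frac{5 \sqrt{2} i}{2}} g(z) = \frac{3 \sqrt{2} \left(1 - i\right) e^{\frac{5 \sqrt{2} \omega \left(1 + i\right)}{2}}}{1000}
  F(ω) = 2πi·ΣRes = - \frac{3 \sqrt{2} i \pi \left(i \left(1 - i\right) e^{\frac{5 \sqrt{2} \omega \left(1 - i\right)}{2}} - \left(1 - i\right) e^{\frac{5 \sqrt{2} \omega \left(1 + i\right)}{2}}\right)}{500} = \frac{3 \pi e^{\frac{5 \sqrt{2} \omega}{2}} \cos{\left(\frac{5 \sqrt{2} \omega}{2} + \frac{\pi}{4} \right)}}{125}

Both cases combine into a single formula in |ω|:

F(ω) = \frac{3 \pi e^{- \frac{5 \sqrt{2} \left|{\omega}\right|}{2}} \sin{\left(\frac{5 \sqrt{2} \left|{\omega}\right|}{2} + \frac{\pi}{4} \right)}}{125}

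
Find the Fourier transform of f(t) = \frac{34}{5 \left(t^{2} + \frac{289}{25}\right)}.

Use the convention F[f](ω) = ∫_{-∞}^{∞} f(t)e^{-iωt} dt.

F(ω) = 2 \pi e^{- \frac{17 \left|{\omega}\right|}{5}}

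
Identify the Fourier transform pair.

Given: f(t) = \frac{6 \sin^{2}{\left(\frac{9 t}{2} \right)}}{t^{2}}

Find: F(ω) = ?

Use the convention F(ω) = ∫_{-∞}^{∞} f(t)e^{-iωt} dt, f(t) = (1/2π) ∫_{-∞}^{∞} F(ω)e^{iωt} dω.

F(ω) = \begin{cases} 3 \pi \left(9 - \left|{\omega}\right|\right) & \text{for}\: \omega > -9 \wedge \omega < 9 \\0 & \text{otherwise} \end{cases}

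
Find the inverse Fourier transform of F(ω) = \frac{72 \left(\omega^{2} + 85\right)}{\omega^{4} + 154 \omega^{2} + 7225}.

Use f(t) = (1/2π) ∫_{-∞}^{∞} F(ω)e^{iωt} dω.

f(t) = 4 e^{- 9 \left|{t}\right|} \cos{\left(2 \left|{t}\right| \right)}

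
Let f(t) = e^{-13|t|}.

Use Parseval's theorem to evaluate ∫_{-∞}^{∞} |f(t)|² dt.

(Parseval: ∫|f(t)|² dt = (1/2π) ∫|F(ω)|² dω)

∫|f(t)|² dt = \frac{1}{13}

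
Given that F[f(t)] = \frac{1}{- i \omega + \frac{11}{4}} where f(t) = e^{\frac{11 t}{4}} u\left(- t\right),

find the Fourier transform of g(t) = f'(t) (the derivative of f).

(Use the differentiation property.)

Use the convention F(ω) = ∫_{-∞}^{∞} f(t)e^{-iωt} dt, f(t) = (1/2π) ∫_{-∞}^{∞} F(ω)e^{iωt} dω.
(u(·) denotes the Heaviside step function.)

F[g](ω) = - \frac{4 \omega}{4 \omega + 11 i}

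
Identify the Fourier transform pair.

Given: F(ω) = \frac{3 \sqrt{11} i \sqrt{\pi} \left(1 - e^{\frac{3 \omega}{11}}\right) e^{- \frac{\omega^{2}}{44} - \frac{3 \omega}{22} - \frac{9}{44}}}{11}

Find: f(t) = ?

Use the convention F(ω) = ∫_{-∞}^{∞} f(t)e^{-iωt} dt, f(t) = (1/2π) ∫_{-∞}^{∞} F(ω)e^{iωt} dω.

f(t) = 6 e^{- 11 t^{2}} \sin{\left(3 t \right)}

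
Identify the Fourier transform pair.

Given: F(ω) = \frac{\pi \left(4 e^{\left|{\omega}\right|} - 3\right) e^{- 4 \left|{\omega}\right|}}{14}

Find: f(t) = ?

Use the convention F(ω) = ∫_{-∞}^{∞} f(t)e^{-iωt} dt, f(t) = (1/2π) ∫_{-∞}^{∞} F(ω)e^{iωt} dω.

f(t) = \frac{6}{\left(t^{2} + 9\right) \left(t^{2} + 16\right)}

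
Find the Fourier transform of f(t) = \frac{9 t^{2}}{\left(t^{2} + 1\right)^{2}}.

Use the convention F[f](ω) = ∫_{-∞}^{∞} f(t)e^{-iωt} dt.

F(ω) = \frac{9 \pi \left(1 - \left|{\omega}\right|\right) e^{- \left|{\omega}\right|}}{2}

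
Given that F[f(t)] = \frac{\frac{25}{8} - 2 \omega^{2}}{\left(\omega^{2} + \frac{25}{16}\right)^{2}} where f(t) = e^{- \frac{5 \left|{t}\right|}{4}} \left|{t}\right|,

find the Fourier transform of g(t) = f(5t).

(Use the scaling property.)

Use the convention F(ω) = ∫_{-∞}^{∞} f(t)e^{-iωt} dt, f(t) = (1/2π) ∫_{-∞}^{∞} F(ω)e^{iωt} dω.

F[g](ω) = \frac{160 \left(625 - 16 \omega^{2}\right)}{\left(16 \omega^{2} + 625\right)^{2}}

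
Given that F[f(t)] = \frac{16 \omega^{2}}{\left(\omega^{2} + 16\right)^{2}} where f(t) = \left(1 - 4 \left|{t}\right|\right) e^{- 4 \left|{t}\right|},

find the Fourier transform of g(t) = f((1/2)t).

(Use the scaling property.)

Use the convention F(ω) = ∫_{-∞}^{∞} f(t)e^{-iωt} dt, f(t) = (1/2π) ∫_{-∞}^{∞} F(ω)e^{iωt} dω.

F[g](ω) = \frac{8 \omega^{2}}{\left(\omega^{2} + 4\right)^{2}}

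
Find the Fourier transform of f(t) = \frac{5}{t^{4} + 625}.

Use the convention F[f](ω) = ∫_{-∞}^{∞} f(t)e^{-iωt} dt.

F(ω) = \frac{\pi e^{- \frac{5 \sqrt{2} \left|{\omega}\right|}{2}} \sin{\left(\frac{5 \sqrt{2} \left|{\omega}\right|}{2} + \frac{\pi}{4} \right)}}{25}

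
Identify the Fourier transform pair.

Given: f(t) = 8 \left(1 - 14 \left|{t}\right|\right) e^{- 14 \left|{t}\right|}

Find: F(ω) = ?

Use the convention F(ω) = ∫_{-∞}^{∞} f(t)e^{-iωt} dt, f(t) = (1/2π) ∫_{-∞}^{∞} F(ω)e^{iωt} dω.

F(ω) = \frac{448 \omega^{2}}{\left(\omega^{2} + 196\right)^{2}}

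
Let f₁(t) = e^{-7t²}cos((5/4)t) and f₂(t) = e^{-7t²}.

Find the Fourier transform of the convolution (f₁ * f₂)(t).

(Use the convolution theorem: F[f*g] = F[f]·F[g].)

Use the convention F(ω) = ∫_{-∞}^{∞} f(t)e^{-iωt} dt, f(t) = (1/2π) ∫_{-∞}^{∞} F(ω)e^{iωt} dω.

F[f₁*f₂](ω) = \frac{\pi \left(e^{\frac{5 \omega}{28}} + 1\right) e^{- \frac{\omega^{2}}{14} - \frac{5 \omega}{56} - \frac{25}{448}}}{14}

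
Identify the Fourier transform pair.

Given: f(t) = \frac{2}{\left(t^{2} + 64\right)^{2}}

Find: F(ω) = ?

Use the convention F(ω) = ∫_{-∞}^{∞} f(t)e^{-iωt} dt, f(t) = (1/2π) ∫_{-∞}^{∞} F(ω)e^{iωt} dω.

F(ω) = \frac{\pi \left(8 \left|{\omega}\right| + 1\right) e^{- 8 \left|{\omega}\right|}}{512}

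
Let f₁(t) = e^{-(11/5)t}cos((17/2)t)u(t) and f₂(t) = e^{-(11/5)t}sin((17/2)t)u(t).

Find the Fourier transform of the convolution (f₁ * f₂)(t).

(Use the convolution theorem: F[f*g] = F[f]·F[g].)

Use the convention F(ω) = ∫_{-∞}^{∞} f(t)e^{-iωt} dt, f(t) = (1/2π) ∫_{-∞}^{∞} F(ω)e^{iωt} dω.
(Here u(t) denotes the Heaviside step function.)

F[f₁*f₂](ω) = \frac{17000 \left(5 i \omega + 11\right)}{\left(4 \left(5 i \omega + 11\right)^{2} + 7225\right)^{2}}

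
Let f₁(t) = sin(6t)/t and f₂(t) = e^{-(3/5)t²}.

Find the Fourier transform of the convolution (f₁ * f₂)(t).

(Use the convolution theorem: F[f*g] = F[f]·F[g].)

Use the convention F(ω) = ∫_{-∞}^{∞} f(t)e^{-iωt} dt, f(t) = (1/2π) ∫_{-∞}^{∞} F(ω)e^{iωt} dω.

F[f₁*f₂](ω) = \begin{cases} \frac{\sqrt{15} \pi^{\frac{3}{2}} e^{- \frac{5 \omega^{2}}{12}}}{3} & \text{for}\: \omega > -6 \wedge \omega < 6 \\0 & \text{otherwise} \end{cases}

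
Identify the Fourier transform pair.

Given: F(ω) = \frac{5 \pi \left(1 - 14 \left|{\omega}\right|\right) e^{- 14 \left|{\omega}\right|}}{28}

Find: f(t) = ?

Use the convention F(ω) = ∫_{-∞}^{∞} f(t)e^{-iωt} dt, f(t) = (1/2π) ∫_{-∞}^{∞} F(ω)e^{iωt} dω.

f(t) = \frac{5 t^{2}}{\left(t^{2} + 196\right)^{2}}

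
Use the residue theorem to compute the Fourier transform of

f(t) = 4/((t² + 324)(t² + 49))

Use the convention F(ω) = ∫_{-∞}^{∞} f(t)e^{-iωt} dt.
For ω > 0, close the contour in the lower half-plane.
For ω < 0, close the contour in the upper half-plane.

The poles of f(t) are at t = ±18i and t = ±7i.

Let g(z) = f(z)e^{-iωz}; for large |z| the factor e^{-iωz} decays in the lower half-plane when ω > 0 and in the upper half-plane when ω < 0.

Case ω > 0 (lower half-plane, clockwise contour ⇒ F(ω) = -2πi·ΣRes):
  Res_{z = - 18 i} g(z) = - \frac{i e^{- 18 \omega}}{2475}
  Res_{z = - 7 i} g(z) = \frac{2 i e^{- 7 \omega}}{1925}
  F(ω) = -2πi·ΣRes = \frac{2 \pi \left(18 e^{11 \omega} - 7\right) e^{- 18 \omega}}{17325}

Case ω < 0 (upper half-plane, counterclockwise contour ⇒ F(ω) = +2πi·ΣRes):
  Res_{z = 18 i} g(z) = \frac{i e^{18 \omega}}{2475}
  Res_{z = 7 i} g(z) = - \frac{2 i e^{7 \omega}}{1925}
  F(ω) = 2πi·ΣRes = \frac{2 \pi \left(18 - 7 e^{11 \omega}\right) e^{7 \omega}}{17325}

Both cases combine into a single formula in |ω|:

F(ω) = \frac{2 \pi \left(18 e^{11 \left|{\omega}\right|} - 7\right) e^{- 18 \left|{\omega}\right|}}{17325}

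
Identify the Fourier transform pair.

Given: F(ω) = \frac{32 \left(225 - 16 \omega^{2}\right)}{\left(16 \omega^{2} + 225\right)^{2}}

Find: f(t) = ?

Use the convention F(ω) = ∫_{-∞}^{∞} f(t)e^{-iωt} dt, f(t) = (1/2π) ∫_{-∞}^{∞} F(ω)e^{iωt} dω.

f(t) = e^{- \frac{15 \left|{t}\right|}{4}} \left|{t}\right|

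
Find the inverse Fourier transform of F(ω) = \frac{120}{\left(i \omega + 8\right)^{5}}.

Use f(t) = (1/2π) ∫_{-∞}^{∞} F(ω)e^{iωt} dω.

f(t) = 5 t^{4} e^{- 8 t} u\left(t\right)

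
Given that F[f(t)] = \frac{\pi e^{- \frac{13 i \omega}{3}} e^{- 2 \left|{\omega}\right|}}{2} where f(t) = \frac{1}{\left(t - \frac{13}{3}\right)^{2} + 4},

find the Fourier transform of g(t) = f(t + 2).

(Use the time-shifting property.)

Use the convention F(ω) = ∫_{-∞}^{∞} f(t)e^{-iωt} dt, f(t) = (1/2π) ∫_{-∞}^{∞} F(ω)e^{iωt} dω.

F[g](ω) = \frac{\pi e^{- \frac{7 i \omega}{3} - 2 \left|{\omega}\right|}}{2}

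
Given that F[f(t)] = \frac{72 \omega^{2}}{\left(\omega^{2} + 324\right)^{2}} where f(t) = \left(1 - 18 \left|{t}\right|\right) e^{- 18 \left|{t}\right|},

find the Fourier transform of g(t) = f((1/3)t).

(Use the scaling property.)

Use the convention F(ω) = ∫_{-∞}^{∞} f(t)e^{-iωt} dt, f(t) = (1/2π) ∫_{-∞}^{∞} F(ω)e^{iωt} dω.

F[g](ω) = \frac{24 \omega^{2}}{\left(\omega^{2} + 36\right)^{2}}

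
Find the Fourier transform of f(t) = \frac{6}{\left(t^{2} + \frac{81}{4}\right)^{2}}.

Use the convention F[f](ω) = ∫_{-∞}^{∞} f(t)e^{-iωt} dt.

F(ω) = \frac{4 \pi \left(9 \left|{\omega}\right| + 2\right) e^{- \frac{9 \left|{\omega}\right|}{2}}}{243}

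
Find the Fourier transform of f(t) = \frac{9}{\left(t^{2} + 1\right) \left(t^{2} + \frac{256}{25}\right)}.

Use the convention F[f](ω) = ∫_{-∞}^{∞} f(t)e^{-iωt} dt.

F(ω) = \frac{75 \pi e^{- \left|{\omega}\right|}}{77} - \frac{375 \pi e^{- \frac{16 \left|{\omega}\right|}{5}}}{1232}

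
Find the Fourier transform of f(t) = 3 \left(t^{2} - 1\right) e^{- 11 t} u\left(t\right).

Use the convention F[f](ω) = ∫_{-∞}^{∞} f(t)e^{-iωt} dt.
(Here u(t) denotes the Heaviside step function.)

F(ω) = \frac{3 \left(2 i \omega - \left(i \omega + 11\right)^{3} + 22\right)}{\left(i \omega + 11\right)^{4}}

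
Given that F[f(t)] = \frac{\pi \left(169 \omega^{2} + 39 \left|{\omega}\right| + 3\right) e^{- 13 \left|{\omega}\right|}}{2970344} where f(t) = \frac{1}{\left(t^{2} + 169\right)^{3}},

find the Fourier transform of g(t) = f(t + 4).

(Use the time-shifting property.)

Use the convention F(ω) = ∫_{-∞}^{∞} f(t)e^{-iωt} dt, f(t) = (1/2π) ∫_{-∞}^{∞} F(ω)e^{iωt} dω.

F[g](ω) = \frac{\pi \left(169 \omega^{2} + 39 \left|{\omega}\right| + 3\right) e^{4 i \omega - 13 \left|{\omega}\right|}}{2970344}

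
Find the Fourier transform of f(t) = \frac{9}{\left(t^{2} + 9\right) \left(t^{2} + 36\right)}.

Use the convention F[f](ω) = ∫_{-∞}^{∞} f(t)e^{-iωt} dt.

F(ω) = \frac{\pi \left(2 e^{3 \left|{\omega}\right|} - 1\right) e^{- 6 \left|{\omega}\right|}}{18}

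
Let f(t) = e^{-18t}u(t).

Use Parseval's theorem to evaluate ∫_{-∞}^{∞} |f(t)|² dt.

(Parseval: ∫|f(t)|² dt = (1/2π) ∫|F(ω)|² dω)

∫|f(t)|² dt = \frac{1}{36}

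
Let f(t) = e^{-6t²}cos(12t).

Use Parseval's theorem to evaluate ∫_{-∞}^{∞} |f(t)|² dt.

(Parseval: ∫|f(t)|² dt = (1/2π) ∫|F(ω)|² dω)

∫|f(t)|² dt = \frac{\sqrt{3} \sqrt{\pi} \left(1 + e^{12}\right)}{12 e^{12}}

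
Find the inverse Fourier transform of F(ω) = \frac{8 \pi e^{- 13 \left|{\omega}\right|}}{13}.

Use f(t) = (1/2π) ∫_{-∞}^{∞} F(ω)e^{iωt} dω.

f(t) = \frac{8}{t^{2} + 169}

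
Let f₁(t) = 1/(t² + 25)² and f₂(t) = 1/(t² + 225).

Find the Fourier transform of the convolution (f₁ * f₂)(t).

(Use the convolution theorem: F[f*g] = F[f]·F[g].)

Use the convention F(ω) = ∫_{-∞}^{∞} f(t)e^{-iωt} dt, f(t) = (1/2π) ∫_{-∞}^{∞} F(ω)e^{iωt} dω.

F[f₁*f₂](ω) = \frac{\pi^{2} \left(5 \left|{\omega}\right| + 1\right) e^{- 20 \left|{\omega}\right|}}{3750}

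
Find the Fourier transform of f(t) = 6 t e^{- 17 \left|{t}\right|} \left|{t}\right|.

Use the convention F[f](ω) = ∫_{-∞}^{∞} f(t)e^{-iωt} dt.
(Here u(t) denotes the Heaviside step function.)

F(ω) = \frac{24 i \omega \left(\omega^{2} - 867\right)}{\left(\omega^{2} + 289\right)^{3}}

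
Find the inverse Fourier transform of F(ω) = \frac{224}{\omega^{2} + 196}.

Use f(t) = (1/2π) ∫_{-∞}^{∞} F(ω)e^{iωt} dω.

f(t) = 8 e^{- 14 \left|{t}\right|}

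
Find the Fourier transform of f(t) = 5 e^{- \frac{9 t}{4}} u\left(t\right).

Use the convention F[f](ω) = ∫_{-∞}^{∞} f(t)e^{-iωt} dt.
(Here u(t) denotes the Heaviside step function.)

F(ω) = \frac{20}{4 i \omega + 9}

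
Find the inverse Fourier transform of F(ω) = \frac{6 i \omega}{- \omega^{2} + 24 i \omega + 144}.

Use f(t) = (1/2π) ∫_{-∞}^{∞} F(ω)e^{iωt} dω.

f(t) = 6 \left(1 - 12 t\right) e^{- 12 t} u\left(t\right)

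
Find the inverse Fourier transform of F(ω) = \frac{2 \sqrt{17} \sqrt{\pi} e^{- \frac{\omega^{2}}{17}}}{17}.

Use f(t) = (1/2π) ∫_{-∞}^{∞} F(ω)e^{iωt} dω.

f(t) = e^{- \frac{17 t^{2}}{4}}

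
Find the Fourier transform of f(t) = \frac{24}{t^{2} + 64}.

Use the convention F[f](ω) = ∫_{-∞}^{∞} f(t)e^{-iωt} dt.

F(ω) = 3 \pi e^{- 8 \left|{\omega}\right|}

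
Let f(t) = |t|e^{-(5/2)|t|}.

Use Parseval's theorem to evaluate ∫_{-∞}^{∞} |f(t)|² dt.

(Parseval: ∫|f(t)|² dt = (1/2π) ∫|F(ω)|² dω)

∫|f(t)|² dt = \frac{4}{125}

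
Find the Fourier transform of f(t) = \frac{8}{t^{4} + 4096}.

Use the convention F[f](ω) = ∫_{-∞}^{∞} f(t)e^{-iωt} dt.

F(ω) = \frac{\pi e^{- 4 \sqrt{2} \left|{\omega}\right|} \sin{\left(4 \sqrt{2} \left|{\omega}\right| + \frac{\pi}{4} \right)}}{64}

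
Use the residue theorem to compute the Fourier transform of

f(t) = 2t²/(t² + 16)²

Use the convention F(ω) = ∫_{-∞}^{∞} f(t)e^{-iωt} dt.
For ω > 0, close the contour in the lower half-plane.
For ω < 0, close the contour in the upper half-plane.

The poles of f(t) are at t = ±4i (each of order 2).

Let g(z) = f(z)e^{-iωz}; for large |z| the factor e^{-iωz} decays in the lower half-plane when ω > 0 and in the upper half-plane when ω < 0.

Case ω > 0 (lower half-plane, clockwise contour ⇒ F(ω) = -2πi·ΣRes):
  Res_{z = - 4 i} g(z) = \frac{i \left(1 - 4 \omega\right) e^{- 4 \omega}}{8} (pole of order 2)
  F(ω) = -2πi·ΣRes = \frac{\pi \left(1 - 4 \omega\right) e^{- 4 \omega}}{4}

Case ω < 0 (upper half-plane, counterclockwise contour ⇒ F(ω) = +2πi·ΣRes):
  Res_{z = 4 i} g(z) = \frac{i \left(- 4 \omega - 1\right) e^{4 \omega}}{8} (pole of order 2)
  F(ω) = 2πi·ΣRes = \frac{\pi \left(4 \omega + 1\right) e^{4 \omega}}{4}

Both cases combine into a single formula in |ω|:

F(ω) = \frac{\pi \left(1 - 4 \left|{\omega}\right|\right) e^{- 4 \left|{\omega}\right|}}{4}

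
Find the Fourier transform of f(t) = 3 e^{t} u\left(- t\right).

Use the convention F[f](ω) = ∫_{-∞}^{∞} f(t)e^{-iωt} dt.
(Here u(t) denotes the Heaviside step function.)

F(ω) = \frac{3 i}{\omega + i}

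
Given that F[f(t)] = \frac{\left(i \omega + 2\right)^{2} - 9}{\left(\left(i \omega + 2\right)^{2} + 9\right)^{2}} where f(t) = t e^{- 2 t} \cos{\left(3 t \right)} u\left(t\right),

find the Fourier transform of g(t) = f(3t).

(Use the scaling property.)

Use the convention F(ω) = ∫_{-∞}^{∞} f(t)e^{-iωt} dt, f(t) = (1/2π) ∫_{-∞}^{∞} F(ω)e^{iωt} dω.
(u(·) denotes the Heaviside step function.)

F[g](ω) = \frac{3 \left(\left(i \omega + 6\right)^{2} - 81\right)}{\left(\left(i \omega + 6\right)^{2} + 81\right)^{2}}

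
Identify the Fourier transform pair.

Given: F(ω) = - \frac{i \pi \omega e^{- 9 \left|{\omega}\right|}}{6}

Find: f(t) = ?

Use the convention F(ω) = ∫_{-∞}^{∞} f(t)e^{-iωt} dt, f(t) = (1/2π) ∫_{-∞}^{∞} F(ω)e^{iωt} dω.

f(t) = \frac{3 t}{\left(t^{2} + 81\right)^{2}}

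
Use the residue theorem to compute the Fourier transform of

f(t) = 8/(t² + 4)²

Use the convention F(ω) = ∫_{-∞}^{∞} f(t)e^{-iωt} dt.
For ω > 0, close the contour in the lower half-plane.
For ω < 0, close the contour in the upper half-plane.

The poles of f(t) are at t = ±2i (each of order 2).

Let g(z) = f(z)e^{-iωz}; for large |z| the factor e^{-iωz} decays in the lower half-plane when ω > 0 and in the upper half-plane when ω < 0.

Case ω > 0 (lower half-plane, clockwise contour ⇒ F(ω) = -2πi·ΣRes):
  Res_{z = - 2 i} g(z) = \frac{i \left(2 \omega + 1\right) e^{- 2 \omega}}{4} (pole of order 2)
  F(ω) = -2πi·ΣRes = \frac{\pi \left(2 \omega + 1\right) e^{- 2 \omega}}{2}

Case ω < 0 (upper half-plane, counterclockwise contour ⇒ F(ω) = +2πi·ΣRes):
  Res_{z = 2 i} g(z) = \frac{i \left(2 \omega - 1\right) e^{2 \omega}}{4} (pole of order 2)
  F(ω) = 2πi·ΣRes = \frac{\pi \left(1 - 2 \omega\right) e^{2 \omega}}{2}

Both cases combine into a single formula in |ω|:

F(ω) = \frac{\pi \left(2 \left|{\omega}\right| + 1\right) e^{- 2 \left|{\omega}\right|}}{2}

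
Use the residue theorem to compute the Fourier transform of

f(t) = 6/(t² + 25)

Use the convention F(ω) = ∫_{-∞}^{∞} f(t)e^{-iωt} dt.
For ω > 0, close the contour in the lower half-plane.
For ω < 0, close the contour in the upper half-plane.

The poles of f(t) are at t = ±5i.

Let g(z) = f(z)e^{-iωz}; for large |z| the factor e^{-iωz} decays in the lower half-plane when ω > 0 and in the upper half-plane when ω < 0.

Case ω > 0 (lower half-plane, clockwise contour ⇒ F(ω) = -2πi·ΣRes):
  Res_{z = - 5 i} g(z) = \frac{3 i e^{- 5 \omega}}{5}
  F(ω) = -2πi·ΣRes = \frac{6 \pi e^{- 5 \omega}}{5}

Case ω < 0 (upper half-plane, counterclockwise contour ⇒ F(ω) = +2πi·ΣRes):
  Res_{z = 5 i} g(z) = - \frac{3 i e^{5 \omega}}{5}
  F(ω) = 2πi·ΣRes = \frac{6 \pi e^{5 \omega}}{5}

Both cases combine into a single formula in |ω|:

F(ω) = \frac{6 \pi e^{- 5 \left|{\omega}\right|}}{5}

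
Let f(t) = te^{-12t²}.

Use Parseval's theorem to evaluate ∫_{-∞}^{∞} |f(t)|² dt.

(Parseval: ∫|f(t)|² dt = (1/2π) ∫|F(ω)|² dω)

∫|f(t)|² dt = \frac{\sqrt{6} \sqrt{\pi}}{576}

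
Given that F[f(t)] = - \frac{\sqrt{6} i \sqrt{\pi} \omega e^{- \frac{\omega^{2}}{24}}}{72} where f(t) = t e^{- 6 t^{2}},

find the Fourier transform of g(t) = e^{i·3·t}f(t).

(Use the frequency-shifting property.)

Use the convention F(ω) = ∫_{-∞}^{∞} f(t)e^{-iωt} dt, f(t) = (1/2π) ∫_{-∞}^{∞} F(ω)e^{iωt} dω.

F[g](ω) = \frac{\sqrt{6} i \sqrt{\pi} \left(3 - \omega\right) e^{- \frac{\left(\omega - 3\right)^{2}}{24}}}{72}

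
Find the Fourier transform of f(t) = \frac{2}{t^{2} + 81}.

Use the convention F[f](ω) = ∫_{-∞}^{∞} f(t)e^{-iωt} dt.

F(ω) = \frac{2 \pi e^{- 9 \left|{\omega}\right|}}{9}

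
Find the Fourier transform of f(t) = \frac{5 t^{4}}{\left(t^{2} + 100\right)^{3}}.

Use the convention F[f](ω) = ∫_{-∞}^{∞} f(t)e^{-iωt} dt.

F(ω) = \frac{\pi \left(100 \omega^{2} - 50 \left|{\omega}\right| + 3\right) e^{- 10 \left|{\omega}\right|}}{16}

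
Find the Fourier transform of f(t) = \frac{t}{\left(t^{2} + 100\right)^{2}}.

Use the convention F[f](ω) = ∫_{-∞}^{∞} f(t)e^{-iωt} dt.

F(ω) = - \frac{i \pi \omega e^{- 10 \left|{\omega}\right|}}{20}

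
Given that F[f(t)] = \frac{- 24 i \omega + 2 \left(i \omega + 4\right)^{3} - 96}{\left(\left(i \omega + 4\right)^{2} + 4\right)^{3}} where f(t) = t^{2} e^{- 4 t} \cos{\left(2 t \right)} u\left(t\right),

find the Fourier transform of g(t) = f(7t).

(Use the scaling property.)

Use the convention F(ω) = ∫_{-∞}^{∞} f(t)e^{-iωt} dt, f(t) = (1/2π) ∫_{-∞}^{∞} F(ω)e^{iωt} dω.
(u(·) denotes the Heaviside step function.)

F[g](ω) = \frac{98 \left(- 588 i \omega + \left(i \omega + 28\right)^{3} - 16464\right)}{\left(\left(i \omega + 28\right)^{2} + 196\right)^{3}}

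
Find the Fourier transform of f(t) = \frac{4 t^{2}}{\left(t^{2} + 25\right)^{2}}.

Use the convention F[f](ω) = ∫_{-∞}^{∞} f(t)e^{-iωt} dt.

F(ω) = \frac{2 \pi \left(1 - 5 \left|{\omega}\right|\right) e^{- 5 \left|{\omega}\right|}}{5}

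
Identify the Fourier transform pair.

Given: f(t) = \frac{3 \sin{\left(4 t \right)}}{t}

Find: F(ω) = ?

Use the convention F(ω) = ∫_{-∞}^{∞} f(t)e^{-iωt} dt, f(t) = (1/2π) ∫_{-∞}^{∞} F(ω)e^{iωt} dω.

F(ω) = \begin{cases} 3 \pi & \text{for}\: \omega > -4 \wedge \omega < 4 \\0 & \text{otherwise} \end{cases}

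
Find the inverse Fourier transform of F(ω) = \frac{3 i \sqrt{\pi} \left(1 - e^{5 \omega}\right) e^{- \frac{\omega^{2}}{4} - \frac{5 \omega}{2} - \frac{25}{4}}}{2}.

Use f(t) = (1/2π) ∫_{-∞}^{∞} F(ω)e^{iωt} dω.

f(t) = 3 e^{- t^{2}} \sin{\left(5 t \right)}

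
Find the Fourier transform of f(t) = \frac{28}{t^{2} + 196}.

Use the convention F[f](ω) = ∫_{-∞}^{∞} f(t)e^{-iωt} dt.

F(ω) = 2 \pi e^{- 14 \left|{\omega}\right|}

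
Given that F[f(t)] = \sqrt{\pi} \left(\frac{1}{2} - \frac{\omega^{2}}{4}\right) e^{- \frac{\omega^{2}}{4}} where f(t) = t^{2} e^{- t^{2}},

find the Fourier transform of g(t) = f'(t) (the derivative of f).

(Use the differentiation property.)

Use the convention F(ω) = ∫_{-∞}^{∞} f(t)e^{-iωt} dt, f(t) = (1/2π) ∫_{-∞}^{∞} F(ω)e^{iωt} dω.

F[g](ω) = \frac{i \sqrt{\pi} \omega \left(2 - \omega^{2}\right) e^{- \frac{\omega^{2}}{4}}}{4}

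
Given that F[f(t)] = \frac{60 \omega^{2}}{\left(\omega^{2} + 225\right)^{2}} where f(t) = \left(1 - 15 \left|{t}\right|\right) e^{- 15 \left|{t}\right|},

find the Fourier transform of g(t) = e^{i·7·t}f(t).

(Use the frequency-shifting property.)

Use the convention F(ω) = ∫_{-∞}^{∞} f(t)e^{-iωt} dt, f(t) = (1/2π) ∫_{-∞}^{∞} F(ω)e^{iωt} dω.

F[g](ω) = \frac{60 \left(\omega - 7\right)^{2}}{\left(\left(\omega - 7\right)^{2} + 225\right)^{2}}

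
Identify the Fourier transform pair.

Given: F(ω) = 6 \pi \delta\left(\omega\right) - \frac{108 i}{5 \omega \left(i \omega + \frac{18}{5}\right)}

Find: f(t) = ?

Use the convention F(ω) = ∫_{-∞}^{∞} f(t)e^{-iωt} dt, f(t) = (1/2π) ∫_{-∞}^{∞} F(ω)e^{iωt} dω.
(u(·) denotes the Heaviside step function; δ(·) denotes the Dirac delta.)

f(t) = 6 \left(1 - e^{- \frac{18 t}{5}}\right) u\left(t\right)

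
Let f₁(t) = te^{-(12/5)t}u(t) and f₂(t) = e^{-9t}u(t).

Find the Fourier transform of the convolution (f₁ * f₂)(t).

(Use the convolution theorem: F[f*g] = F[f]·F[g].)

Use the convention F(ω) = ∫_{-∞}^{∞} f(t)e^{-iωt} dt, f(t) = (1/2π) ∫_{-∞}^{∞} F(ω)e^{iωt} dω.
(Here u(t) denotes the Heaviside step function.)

F[f₁*f₂](ω) = \frac{25}{\left(i \omega + 9\right) \left(5 i \omega + 12\right)^{2}}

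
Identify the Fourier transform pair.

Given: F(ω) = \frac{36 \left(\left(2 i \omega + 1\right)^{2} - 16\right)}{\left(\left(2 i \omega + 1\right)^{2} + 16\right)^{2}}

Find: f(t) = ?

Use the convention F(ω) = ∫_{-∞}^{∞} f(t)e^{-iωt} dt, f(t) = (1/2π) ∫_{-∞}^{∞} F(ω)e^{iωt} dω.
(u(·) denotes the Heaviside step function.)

f(t) = 9 t e^{- \frac{t}{2}} \cos{\left(2 t \right)} u\left(t\right)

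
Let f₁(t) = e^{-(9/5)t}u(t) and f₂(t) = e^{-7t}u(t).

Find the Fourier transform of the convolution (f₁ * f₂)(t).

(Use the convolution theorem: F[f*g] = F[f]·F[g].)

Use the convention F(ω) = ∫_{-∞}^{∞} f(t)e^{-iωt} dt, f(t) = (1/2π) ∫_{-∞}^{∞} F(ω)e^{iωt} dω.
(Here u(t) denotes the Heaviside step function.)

F[f₁*f₂](ω) = \frac{5}{\left(i \omega + 7\right) \left(5 i \omega + 9\right)}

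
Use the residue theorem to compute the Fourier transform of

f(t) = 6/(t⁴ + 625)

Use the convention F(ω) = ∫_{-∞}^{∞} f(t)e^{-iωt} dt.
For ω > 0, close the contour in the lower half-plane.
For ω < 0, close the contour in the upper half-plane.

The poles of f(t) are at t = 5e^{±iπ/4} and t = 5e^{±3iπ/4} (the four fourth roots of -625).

Let g(z) = f(z)e^{-iωz}; for large |z| the factor e^{-iωz} decays in the lower half-plane when ω > 0 and in the upper half-plane when ω < 0.

Case ω > 0 (lower half-plane, clockwise contour ⇒ F(ω) = -2πi·ΣRes):
  Res_{z = - \frac{5 \sqrt{2}}{2} - \frac{5 \sqrt{2} i}{2}} g(z) = \frac{3 \sqrt{2} i \left(1 - i\right) e^{\frac{5 \sqrt{2} \omega \left(-1 + i\right)}{2}}}{500}
  Res_{z = \frac{5 \sqrt{2}}{2} - \frac{5 \sqrt{2} i}{2}} g(z) = \frac{3 \sqrt{2} i \left(1 + i\right) e^{- \frac{5 \sqrt{2} \omega \left(1 + i\right)}{2}}}{500}
  F(ω) = -2πi·ΣRes = \frac{3 \sqrt{2} \pi \left(1 - i\right) \left(e^{5 \sqrt{2} i \omega} + i\right) e^{- \frac{5 \sqrt{2} \omega \left(1 + i\right)}{2}}}{250} = \frac{6 \pi e^{- \frac{5 \sqrt{2} \omega}{2}} \sin{\left(\frac{5 \sqrt{2} \omega}{2} + \frac{\pi}{4} \right)}}{125}

Case ω < 0 (upper half-plane, counterclockwise contour ⇒ F(ω) = +2πi·ΣRes):
  Res_{z = \frac{5 \sqrt{2}}{2} + \frac{5 \sqrt{2} i}{2}} g(z) = \frac{3 \sqrt{2} i \left(-1 + i\right) e^{\frac{5 \sqrt{2} \omega \left(1 - i\right)}{2}}}{500}
  Res_{z = - \frac{5 \sqrt{2}}{2} + \frac{5 \sqrt{2} i}{2}} g(z) = \frac{3 \sqrt{2} \left(1 - i\right) e^{\frac{5 \sqrt{2} \omega \left(1 + i\right)}{2}}}{500}
  F(ω) = 2πi·ΣRes = - \frac{3 \sqrt{2} i \pi \left(i \left(1 - i\right) e^{\frac{5 \sqrt{2} \omega \left(1 - i\right)}{2}} - \left(1 - i\right) e^{\frac{5 \sqrt{2} \omega \left(1 + i\right)}{2}}\right)}{250} = \frac{6 \pi e^{\frac{5 \sqrt{2} \omega}{2}} \cos{\left(\frac{5 \sqrt{2} \omega}{2} + \frac{\pi}{4} \right)}}{125}

Both cases combine into a single formula in |ω|:

F(ω) = \frac{6 \pi e^{- \frac{5 \sqrt{2} \left|{\omega}\right|}{2}} \sin{\left(\frac{5 \sqrt{2} \left|{\omega}\right|}{2} + \frac{\pi}{4} \right)}}{125}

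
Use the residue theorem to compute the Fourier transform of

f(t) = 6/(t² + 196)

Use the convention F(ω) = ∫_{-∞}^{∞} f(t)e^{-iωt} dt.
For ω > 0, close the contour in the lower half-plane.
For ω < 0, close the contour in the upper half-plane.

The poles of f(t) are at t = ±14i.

Let g(z) = f(z)e^{-iωz}; for large |z| the factor e^{-iωz} decays in the lower half-plane when ω > 0 and in the upper half-plane when ω < 0.

Case ω > 0 (lower half-plane, clockwise contour ⇒ F(ω) = -2πi·ΣRes):
  Res_{z = - 14 i} g(z) = \frac{3 i e^{- 14 \omega}}{14}
  F(ω) = -2πi·ΣRes = \frac{3 \pi e^{- 14 \omega}}{7}

Case ω < 0 (upper half-plane, counterclockwise contour ⇒ F(ω) = +2πi·ΣRes):
  Res_{z = 14 i} g(z) = - \frac{3 i e^{14 \omega}}{14}
  F(ω) = 2πi·ΣRes = \frac{3 \pi e^{14 \omega}}{7}

Both cases combine into a single formula in |ω|:

F(ω) = \frac{3 \pi e^{- 14 \left|{\omega}\right|}}{7}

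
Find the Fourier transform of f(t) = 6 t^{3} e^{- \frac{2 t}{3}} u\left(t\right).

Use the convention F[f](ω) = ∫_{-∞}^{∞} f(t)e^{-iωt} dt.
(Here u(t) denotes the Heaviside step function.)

F(ω) = \frac{2916}{\left(3 i \omega + 2\right)^{4}}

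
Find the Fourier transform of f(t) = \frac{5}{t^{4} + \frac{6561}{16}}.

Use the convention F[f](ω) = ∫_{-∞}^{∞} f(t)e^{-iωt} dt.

F(ω) = \frac{40 \pi e^{- \frac{9 \sqrt{2} \left|{\omega}\right|}{4}} \sin{\left(\frac{9 \sqrt{2} \left|{\omega}\right|}{4} + \frac{\pi}{4} \right)}}{729}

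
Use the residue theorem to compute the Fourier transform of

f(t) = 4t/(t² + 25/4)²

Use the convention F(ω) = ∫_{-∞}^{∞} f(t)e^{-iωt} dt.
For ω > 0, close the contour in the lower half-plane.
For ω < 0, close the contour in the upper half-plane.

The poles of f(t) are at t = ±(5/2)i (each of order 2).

Let g(z) = f(z)e^{-iωz}; for large |z| the factor e^{-iωz} decays in the lower half-plane when ω > 0 and in the upper half-plane when ω < 0.

Case ω > 0 (lower half-plane, clockwise contour ⇒ F(ω) = -2πi·ΣRes):
  Res_{z = - \frac{5 i}{2}} g(z) = \frac{2 \omega e^{- \frac{5 \omega}{2}}}{5} (pole of order 2)
  F(ω) = -2πi·ΣRes = - \frac{4 i \pi \omega e^{- \frac{5 \omega}{2}}}{5}

Case ω < 0 (upper half-plane, counterclockwise contour ⇒ F(ω) = +2πi·ΣRes):
  Res_{z = \frac{5 i}{2}} g(z) = - \frac{2 \omega e^{\frac{5 \omega}{2}}}{5} (pole of order 2)
  F(ω) = 2πi·ΣRes = - \frac{4 i \pi \omega e^{\frac{5 \omega}{2}}}{5}

Both cases combine into a single formula in |ω|:

F(ω) = - \frac{4 i \pi \omega e^{- \frac{5 \left|{\omega}\right|}{2}}}{5}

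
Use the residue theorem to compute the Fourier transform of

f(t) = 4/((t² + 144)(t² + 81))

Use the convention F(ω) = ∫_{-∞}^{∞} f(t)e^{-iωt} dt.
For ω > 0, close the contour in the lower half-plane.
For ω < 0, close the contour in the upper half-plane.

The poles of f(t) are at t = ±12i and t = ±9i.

Let g(z) = f(z)e^{-iωz}; for large |z| the factor e^{-iωz} decays in the lower half-plane when ω > 0 and in the upper half-plane when ω < 0.

Case ω > 0 (lower half-plane, clockwise contour ⇒ F(ω) = -2πi·ΣRes):
  Res_{z = - 12 i} g(z) = - \frac{i e^{- 12 \omega}}{378}
  Res_{z = - 9 i} g(z) = \frac{2 i e^{- 9 \omega}}{567}
  F(ω) = -2πi·ΣRes = \frac{\pi \left(4 e^{3 \omega} - 3\right) e^{- 12 \omega}}{567}

Case ω < 0 (upper half-plane, counterclockwise contour ⇒ F(ω) = +2πi·ΣRes):
  Res_{z = 12 i} g(z) = \frac{i e^{12 \omega}}{378}
  Res_{z = 9 i} g(z) = - \frac{2 i e^{9 \omega}}{567}
  F(ω) = 2πi·ΣRes = \frac{\pi \left(4 - 3 e^{3 \omega}\right) e^{9 \omega}}{567}

Both cases combine into a single formula in |ω|:

F(ω) = \frac{\pi \left(4 e^{3 \left|{\omega}\right|} - 3\right) e^{- 12 \left|{\omega}\right|}}{567}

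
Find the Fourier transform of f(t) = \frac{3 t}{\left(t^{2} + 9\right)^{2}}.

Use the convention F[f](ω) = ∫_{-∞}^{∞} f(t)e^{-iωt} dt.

F(ω) = - \frac{i \pi \omega e^{- 3 \left|{\omega}\right|}}{2}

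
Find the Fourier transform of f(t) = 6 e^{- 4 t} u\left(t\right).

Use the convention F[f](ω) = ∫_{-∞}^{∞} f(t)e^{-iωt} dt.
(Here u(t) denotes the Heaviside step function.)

F(ω) = \frac{6}{i \omega + 4}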